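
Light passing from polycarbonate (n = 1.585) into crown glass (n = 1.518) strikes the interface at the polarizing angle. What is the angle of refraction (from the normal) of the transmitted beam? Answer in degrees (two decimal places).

First find Brewster's angle: tan θ_B = 1.518/1.585 = 0.9577, giving θ_B = 43.76°.
At Brewster's angle the reflected and refracted rays are perpendicular, so θ_t = 90° − θ_B = 90° − 43.76° = 46.24°.

θ_t ≈ 46.24°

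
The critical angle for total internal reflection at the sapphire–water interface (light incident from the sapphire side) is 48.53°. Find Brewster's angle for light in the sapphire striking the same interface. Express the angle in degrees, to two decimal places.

θ_B ≈ 36.84°

n₂/n₁ = sin θ_c = sin 48.53° = 0.7493.
tan θ_B equals the same ratio, so θ_B = arctan(0.7493) = 36.84°.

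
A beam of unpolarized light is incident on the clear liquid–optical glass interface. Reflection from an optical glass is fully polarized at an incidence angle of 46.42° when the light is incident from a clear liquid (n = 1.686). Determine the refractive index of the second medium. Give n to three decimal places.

n ≈ 1.772

Full polarization of the reflected beam means tan θ_B = n₂/n₁, where n₁ is the incident medium (a clear liquid).
n₂ = n₁ tan θ_B = 1.686 × tan 46.42° = 1.772.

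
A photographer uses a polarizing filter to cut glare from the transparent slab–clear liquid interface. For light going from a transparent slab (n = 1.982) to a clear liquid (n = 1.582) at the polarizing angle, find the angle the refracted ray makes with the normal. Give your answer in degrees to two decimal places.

θ_t ≈ 51.40°

tan θ_B = n₂/n₁ = 1.582/1.982 = 0.7982, so θ_B = 38.60°.
At Brewster's angle the reflected and refracted rays are perpendicular, so θ_t = 90° − θ_B = 90° − 38.60° = 51.40°.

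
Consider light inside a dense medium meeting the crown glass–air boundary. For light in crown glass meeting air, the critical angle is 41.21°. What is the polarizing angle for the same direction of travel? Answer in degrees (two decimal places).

θ_B ≈ 33.38°

At the critical angle sin θ_c = n₂/n₁, giving n₂/n₁ = sin 41.21° = 0.6588.
Then tan θ_B = n₂/n₁ = 0.6588, so θ_B = arctan 0.6588 = 33.38°.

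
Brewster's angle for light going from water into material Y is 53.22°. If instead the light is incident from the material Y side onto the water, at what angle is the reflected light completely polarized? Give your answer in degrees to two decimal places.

θ_B' ≈ 36.78°

The two Brewster angles are complementary: θ_B' = 90° − θ_B = 90° − 53.22° = 36.78°.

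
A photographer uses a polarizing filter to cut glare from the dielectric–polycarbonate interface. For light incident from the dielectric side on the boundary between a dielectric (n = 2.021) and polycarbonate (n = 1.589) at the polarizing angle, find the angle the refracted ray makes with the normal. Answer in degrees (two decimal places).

θ_t ≈ 51.82°

θ_B = arctan(n₂/n₁) = arctan(1.589/2.021) = 38.18°.
Since θ_B + θ_t = 90° at Brewster incidence, θ_t = 90° − 38.18° = 51.82°.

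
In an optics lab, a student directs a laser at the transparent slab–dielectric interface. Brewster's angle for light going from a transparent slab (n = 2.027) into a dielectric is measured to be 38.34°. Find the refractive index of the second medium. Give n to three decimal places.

n ≈ 1.603

At Brewster's angle, tan θ_B = n₂/n₁ with n₁ on the incident side (a transparent slab) and n₂ on the transmitted side (a dielectric).
n₂ = n₁ tan θ_B = 2.027 × tan 38.34° = 1.603.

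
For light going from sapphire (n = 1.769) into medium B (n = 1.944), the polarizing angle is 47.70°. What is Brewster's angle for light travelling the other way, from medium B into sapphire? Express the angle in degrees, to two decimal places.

θ_B' ≈ 42.30°

The two Brewster angles are complementary: θ_B' = 90° − θ_B = 90° − 47.70° = 42.30°.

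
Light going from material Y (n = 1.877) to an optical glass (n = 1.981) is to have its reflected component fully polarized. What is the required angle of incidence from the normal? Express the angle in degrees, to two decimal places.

tan θ_B = n₂/n₁ = 1.981/1.877 = 1.0554.
So θ_B = arctan 1.0554 = 46.54°.

θ_B ≈ 46.54°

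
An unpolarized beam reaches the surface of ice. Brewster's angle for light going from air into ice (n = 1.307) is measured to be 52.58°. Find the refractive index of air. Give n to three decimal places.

At Brewster's angle, tan θ_B = n₂/n₁ with n₁ on the incident side (air) and n₂ on the transmitted side (ice).
n₁ = n₂ / tan θ_B = 1.307 / tan 52.58° = 1.000.

n ≈ 1.000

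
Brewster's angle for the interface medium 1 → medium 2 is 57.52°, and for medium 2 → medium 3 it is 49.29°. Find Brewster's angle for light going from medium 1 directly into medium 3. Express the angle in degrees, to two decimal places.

n₂/n₁ = tan 57.52° = 1.5709 and n₃/n₂ = tan 49.29° = 1.1622.
So n₃/n₁ = (n₂/n₁)(n₃/n₂) = 1.5709 × 1.1622 = 1.8257.
θ_B(1→3) = arctan(1.8257) = 61.29°.

θ_B ≈ 61.29°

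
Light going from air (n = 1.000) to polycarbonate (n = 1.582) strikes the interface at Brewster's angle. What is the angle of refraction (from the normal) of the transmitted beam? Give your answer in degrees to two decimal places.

tan θ_B = n₂/n₁ = 1.582/1.000 = 1.5820, so θ_B = 57.70°.
At Brewster's angle the reflected and refracted rays are perpendicular, so θ_t = 90° − θ_B = 90° − 57.70° = 32.30°.

θ_t ≈ 32.30°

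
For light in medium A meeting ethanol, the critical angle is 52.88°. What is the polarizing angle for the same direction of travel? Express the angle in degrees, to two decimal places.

n₂/n₁ = sin θ_c = sin 52.88° = 0.7974.
tan θ_B equals the same ratio, so θ_B = arctan(0.7974) = 38.57°.

θ_B ≈ 38.57°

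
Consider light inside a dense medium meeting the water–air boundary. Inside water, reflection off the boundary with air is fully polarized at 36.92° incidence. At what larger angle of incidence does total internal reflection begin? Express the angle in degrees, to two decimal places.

θ_c ≈ 48.71°

tan θ_B = n₂/n₁ = tan 36.92° = 0.7514.
Total internal reflection: sin θ_c = n₂/n₁ = 0.7514.
θ_c = arcsin(0.7514) = 48.71°.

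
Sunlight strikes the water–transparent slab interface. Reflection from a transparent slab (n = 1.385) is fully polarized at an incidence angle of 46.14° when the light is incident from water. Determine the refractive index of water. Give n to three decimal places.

n ≈ 1.331

Full polarization of the reflected beam means tan θ_B = n₂/n₁, where n₁ is the incident medium (water).
n₁ = n₂ / tan θ_B = 1.385 / tan 46.14° = 1.331.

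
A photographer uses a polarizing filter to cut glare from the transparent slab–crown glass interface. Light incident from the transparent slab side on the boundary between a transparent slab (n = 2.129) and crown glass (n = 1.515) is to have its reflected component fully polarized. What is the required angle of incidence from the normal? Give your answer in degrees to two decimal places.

θ_B ≈ 35.44°

At Brewster's angle the reflected and refracted rays are perpendicular, which with Snell's law gives tan θ_B = n₂/n₁.
tan θ_B = n₂/n₁ = 1.515/2.129 = 0.7116. Taking the arctangent, θ_B = 35.44°.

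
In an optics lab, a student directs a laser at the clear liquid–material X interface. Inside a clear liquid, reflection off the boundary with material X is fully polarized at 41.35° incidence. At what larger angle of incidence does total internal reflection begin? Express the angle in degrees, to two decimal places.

n₂/n₁ = tan 41.35° = 0.8801; the critical angle satisfies sin θ_c = n₂/n₁.
θ_c = arcsin(0.8801) = 61.65°.

θ_c ≈ 61.65°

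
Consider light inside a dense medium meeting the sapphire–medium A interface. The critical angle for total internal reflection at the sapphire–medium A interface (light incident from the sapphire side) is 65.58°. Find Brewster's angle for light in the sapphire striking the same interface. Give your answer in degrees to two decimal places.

θ_B ≈ 42.32°

n₂/n₁ = sin θ_c = sin 65.58° = 0.9105.
tan θ_B equals the same ratio, so θ_B = arctan(0.9105) = 42.32°.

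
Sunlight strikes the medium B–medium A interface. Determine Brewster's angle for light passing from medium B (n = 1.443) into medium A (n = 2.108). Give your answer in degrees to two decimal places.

Brewster's condition: tan θ_B = n₂/n₁ = 2.108/1.443 = 1.4608.
So θ_B = arctan 1.4608 = 55.61°.

θ_B ≈ 55.61°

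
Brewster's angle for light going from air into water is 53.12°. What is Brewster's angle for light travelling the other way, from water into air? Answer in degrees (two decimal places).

tan θ_B' = n₁/n₂ = 1/tan θ_B, so θ_B' = 90° − θ_B.
θ_B' = 90° − 53.12° = 36.88°.

θ_B' ≈ 36.88°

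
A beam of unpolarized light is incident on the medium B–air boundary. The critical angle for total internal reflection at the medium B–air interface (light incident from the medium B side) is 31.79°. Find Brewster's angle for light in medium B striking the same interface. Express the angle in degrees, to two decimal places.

θ_B ≈ 27.78°

n₂/n₁ = sin θ_c = sin 31.79° = 0.5268.
tan θ_B equals the same ratio, so θ_B = arctan(0.5268) = 27.78°.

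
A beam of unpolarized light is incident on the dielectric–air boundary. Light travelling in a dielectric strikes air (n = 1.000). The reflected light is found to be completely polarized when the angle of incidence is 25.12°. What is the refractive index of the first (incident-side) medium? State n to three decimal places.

At Brewster's angle, tan θ_B = n₂/n₁ with n₁ on the incident side (a dielectric) and n₂ on the transmitted side (air).
n₁ = n₂ / tan θ_B = 1.000 / tan 25.12° = 2.133.

n ≈ 2.133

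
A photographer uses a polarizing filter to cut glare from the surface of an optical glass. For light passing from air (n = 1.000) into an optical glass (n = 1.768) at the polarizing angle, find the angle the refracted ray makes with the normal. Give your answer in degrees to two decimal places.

First find Brewster's angle: tan θ_B = 1.768/1.000 = 1.7680, giving θ_B = 60.51°.
Since θ_B + θ_t = 90° at Brewster incidence, θ_t = 90° − 60.51° = 29.49°.

θ_t ≈ 29.49°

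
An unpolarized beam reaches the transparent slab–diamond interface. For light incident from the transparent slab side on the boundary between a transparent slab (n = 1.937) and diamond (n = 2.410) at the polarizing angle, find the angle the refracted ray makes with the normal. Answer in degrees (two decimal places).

θ_B = arctan(n₂/n₁) = arctan(2.410/1.937) = 51.21°.
Since θ_B + θ_t = 90° at Brewster incidence, θ_t = 90° − 51.21° = 38.79°.

θ_t ≈ 38.79°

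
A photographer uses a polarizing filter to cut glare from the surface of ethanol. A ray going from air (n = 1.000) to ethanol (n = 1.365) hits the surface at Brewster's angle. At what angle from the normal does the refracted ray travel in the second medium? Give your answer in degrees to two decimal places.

θ_t ≈ 36.23°

First find Brewster's angle: tan θ_B = 1.365/1.000 = 1.3650, giving θ_B = 53.77°.
At Brewster's angle the reflected and refracted rays are perpendicular, so θ_t = 90° − θ_B = 90° − 53.77° = 36.23°.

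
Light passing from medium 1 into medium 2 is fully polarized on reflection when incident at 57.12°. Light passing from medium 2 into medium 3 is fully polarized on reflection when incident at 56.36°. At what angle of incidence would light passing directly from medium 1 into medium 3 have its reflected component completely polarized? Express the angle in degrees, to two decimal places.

θ_B ≈ 66.73°

Each Brewster angle gives a ratio: n₂/n₁ = tan 57.12° = 1.5469, n₃/n₂ = tan 56.36° = 1.5028.
Multiplying, n₃/n₁ = 1.5469 × 1.5028 = 2.3248, and θ_B(1→3) = arctan 2.3248 = 66.73°.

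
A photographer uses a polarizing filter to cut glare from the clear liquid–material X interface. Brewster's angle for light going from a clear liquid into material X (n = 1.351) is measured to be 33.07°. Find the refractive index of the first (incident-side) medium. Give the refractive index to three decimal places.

n ≈ 2.075

Brewster's law: tan θ_B = n₂/n₁ (light incident in a clear liquid, refracted into material X).
n₁ = n₂ / tan θ_B = 1.351 / tan 33.07° = 2.075.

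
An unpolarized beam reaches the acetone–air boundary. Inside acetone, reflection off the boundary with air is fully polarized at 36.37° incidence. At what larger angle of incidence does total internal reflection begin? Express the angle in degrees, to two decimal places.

tan θ_B = n₂/n₁ = tan 36.37° = 0.7365.
Total internal reflection: sin θ_c = n₂/n₁ = 0.7365.
θ_c = arcsin(0.7365) = 47.43°.

θ_c ≈ 47.43°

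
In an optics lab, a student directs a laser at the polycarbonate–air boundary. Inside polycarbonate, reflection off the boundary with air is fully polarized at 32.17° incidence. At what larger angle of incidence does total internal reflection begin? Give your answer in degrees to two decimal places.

n₂/n₁ = tan 32.17° = 0.6290; the critical angle satisfies sin θ_c = n₂/n₁.
θ_c = arcsin(0.6290) = 38.98°.

θ_c ≈ 38.98°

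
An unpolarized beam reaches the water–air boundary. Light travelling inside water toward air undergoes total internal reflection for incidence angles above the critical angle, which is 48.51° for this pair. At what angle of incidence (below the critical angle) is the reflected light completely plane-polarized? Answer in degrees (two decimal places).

At the critical angle sin θ_c = n₂/n₁, giving n₂/n₁ = sin 48.51° = 0.7491.
Then tan θ_B = n₂/n₁ = 0.7491, so θ_B = arctan 0.7491 = 36.84°.

θ_B ≈ 36.84°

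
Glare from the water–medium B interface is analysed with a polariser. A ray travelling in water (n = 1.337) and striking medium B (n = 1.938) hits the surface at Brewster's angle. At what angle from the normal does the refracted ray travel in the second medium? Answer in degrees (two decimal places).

First find Brewster's angle: tan θ_B = 1.938/1.337 = 1.4495, giving θ_B = 55.40°.
The refracted ray is perpendicular to the reflected ray, so θ_t = 90° − θ_B = 34.60°.

θ_t ≈ 34.60°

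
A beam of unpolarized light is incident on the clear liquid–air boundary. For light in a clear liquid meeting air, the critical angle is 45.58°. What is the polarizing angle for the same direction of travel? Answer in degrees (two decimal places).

θ_B ≈ 35.54°

sin θ_c = n₂/n₁, so n₂/n₁ = sin 45.58° = 0.7142.
Brewster: tan θ_B = n₂/n₁ = 0.7142.
θ_B = arctan(0.7142) = 35.54°.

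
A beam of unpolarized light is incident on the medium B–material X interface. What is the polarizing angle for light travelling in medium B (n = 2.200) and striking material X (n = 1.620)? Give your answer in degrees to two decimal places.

At Brewster's angle the reflected and refracted rays are perpendicular, which with Snell's law gives tan θ_B = n₂/n₁.
Brewster's condition: tan θ_B = n₂/n₁ = 1.620/2.200 = 0.7364. Taking the arctangent, θ_B = 36.37°.

θ_B ≈ 36.37°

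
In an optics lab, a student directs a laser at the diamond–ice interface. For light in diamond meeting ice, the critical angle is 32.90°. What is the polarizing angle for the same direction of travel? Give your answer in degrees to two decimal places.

sin θ_c = n₂/n₁, so n₂/n₁ = sin 32.90° = 0.5432.
Brewster: tan θ_B = n₂/n₁ = 0.5432.
θ_B = arctan(0.5432) = 28.51°.

θ_B ≈ 28.51°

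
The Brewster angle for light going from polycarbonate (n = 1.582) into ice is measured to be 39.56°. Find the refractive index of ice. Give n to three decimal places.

At the Brewster angle, tan θ_B = n₂/n₁ with n₁ on the incident side (polycarbonate) and n₂ on the transmitted side (ice).
n₂ = n₁ tan θ_B = 1.582 × tan 39.56° = 1.307.

n ≈ 1.307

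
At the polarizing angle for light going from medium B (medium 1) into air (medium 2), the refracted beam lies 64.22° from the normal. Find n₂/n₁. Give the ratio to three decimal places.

n₂/n₁ ≈ 0.483

θ_B + θ_t = 90°, so θ_B = 90° − 64.22° = 25.78°.
Then n₂/n₁ = tan θ_B = tan 25.78° = 0.483.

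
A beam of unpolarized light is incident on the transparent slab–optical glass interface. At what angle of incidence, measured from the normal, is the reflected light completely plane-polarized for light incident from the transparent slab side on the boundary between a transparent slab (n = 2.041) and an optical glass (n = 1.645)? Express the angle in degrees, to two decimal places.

At Brewster's angle the reflected and refracted rays are perpendicular, which with Snell's law gives tan θ_B = n₂/n₁.
Here n₂/n₁ = 1.645/2.041 = 0.8060, and Brewster's law gives tan θ_B = n₂/n₁.
So θ_B = arctan 0.8060 = 38.87°.

θ_B ≈ 38.87°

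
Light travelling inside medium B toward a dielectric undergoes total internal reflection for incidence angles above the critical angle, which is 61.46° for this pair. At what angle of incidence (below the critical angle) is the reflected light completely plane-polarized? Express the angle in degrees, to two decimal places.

sin θ_c = n₂/n₁, so n₂/n₁ = sin 61.46° = 0.8785.
Brewster: tan θ_B = n₂/n₁ = 0.8785.
θ_B = arctan(0.8785) = 41.30°.

θ_B ≈ 41.30°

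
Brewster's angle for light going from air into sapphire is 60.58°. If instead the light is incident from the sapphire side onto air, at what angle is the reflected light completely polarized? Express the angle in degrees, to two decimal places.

θ_B' ≈ 29.42°

The two Brewster angles are complementary: θ_B' = 90° − θ_B = 90° − 60.58° = 29.42°.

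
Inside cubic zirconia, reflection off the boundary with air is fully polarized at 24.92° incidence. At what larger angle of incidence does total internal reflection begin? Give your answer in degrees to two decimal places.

θ_c ≈ 27.68°

From Brewster, n₂/n₁ = tan θ_B = tan 24.92° = 0.4646.
Then sin θ_c = n₂/n₁ = 0.4646, so θ_c = arcsin 0.4646 = 27.68°.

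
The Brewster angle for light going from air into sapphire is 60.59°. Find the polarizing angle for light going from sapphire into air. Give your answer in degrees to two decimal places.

θ_B' ≈ 29.41°

tan θ_B' = n₁/n₂ = 1/tan θ_B, so θ_B' = 90° − θ_B.
θ_B' = 90° − 60.59° = 29.41°.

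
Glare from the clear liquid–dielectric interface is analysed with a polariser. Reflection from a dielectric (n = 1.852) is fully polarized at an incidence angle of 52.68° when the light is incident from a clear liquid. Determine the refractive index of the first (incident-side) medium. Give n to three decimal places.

Brewster's law: tan θ_B = n₂/n₁ (light incident in a clear liquid, refracted into a dielectric).
n₁ = n₂ / tan θ_B = 1.852 / tan 52.68° = 1.412.

n ≈ 1.412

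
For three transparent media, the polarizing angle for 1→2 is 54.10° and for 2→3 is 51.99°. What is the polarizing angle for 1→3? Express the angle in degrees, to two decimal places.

θ_B ≈ 60.50°

Each Brewster angle gives a ratio: n₂/n₁ = tan 54.10° = 1.3814, n₃/n₂ = tan 51.99° = 1.2795.
n₃/n₁ = 1.7675. Then tan θ_B(1→3) = n₃/n₁, so θ_B(1→3) = arctan(1.7675) = 60.50°.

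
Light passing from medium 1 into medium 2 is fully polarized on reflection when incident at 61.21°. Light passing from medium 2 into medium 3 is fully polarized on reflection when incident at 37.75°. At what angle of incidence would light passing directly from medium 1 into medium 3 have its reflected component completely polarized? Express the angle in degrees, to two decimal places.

Each Brewster angle gives a ratio: n₂/n₁ = tan 61.21° = 1.8197, n₃/n₂ = tan 37.75° = 0.7743.
n₃/n₁ = 1.4090. Then tan θ_B(1→3) = n₃/n₁, so θ_B(1→3) = arctan(1.4090) = 54.64°.

θ_B ≈ 54.64°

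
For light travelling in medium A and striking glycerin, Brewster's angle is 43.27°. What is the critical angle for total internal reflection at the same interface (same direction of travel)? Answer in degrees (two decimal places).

θ_c ≈ 70.28°

From Brewster, n₂/n₁ = tan θ_B = tan 43.27° = 0.9414.
Then sin θ_c = n₂/n₁ = 0.9414, so θ_c = arcsin 0.9414 = 70.28°.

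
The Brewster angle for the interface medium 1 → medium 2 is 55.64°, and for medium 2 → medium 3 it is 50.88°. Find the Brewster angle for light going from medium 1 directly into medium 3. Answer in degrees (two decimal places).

θ_B ≈ 60.93°

tan θ_B(1→2) = n₂/n₁ = tan 55.64° = 1.4627.
tan θ_B(2→3) = n₃/n₂ = tan 50.88° = 1.2296.
Multiplying, n₃/n₁ = 1.4627 × 1.2296 = 1.7985, and θ_B(1→3) = arctan 1.7985 = 60.93°.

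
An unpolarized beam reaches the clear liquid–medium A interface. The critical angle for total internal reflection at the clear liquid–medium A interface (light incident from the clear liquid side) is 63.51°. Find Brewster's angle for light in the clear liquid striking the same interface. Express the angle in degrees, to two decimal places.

n₂/n₁ = sin θ_c = sin 63.51° = 0.8950.
tan θ_B equals the same ratio, so θ_B = arctan(0.8950) = 41.83°.

θ_B ≈ 41.83°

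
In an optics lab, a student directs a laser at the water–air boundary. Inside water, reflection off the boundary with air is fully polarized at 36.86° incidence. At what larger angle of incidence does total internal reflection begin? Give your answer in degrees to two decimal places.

θ_c ≈ 48.57°

From Brewster, n₂/n₁ = tan θ_B = tan 36.86° = 0.7497.
Then sin θ_c = n₂/n₁ = 0.7497, so θ_c = arcsin 0.7497 = 48.57°.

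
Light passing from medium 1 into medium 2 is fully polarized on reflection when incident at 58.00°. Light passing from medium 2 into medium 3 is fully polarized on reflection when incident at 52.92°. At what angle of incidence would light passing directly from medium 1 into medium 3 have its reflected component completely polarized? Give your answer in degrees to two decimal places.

θ_B ≈ 64.72°

Each Brewster angle gives a ratio: n₂/n₁ = tan 58.00° = 1.6003, n₃/n₂ = tan 52.92° = 1.3232.
So n₃/n₁ = (n₂/n₁)(n₃/n₂) = 1.6003 × 1.3232 = 2.1176.
θ_B(1→3) = arctan(2.1176) = 64.72°.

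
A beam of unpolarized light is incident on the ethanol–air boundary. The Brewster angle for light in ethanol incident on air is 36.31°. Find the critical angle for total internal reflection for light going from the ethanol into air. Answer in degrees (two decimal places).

From Brewster, n₂/n₁ = tan θ_B = tan 36.31° = 0.7348.
Then sin θ_c = n₂/n₁ = 0.7348, so θ_c = arcsin 0.7348 = 47.29°.

θ_c ≈ 47.29°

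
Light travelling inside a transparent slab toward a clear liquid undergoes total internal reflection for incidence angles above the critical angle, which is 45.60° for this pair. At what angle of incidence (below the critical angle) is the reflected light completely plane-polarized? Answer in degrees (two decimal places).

sin θ_c = n₂/n₁, so n₂/n₁ = sin 45.60° = 0.7145.
Brewster: tan θ_B = n₂/n₁ = 0.7145.
θ_B = arctan(0.7145) = 35.54°.

θ_B ≈ 35.54°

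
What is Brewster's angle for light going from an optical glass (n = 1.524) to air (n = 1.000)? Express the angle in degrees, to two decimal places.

At Brewster's angle the reflected and refracted rays are perpendicular, which with Snell's law gives tan θ_B = n₂/n₁.
Brewster's condition: tan θ_B = n₂/n₁ = 1.000/1.524 = 0.6562. Taking the arctangent, θ_B = 33.27°.

θ_B ≈ 33.27°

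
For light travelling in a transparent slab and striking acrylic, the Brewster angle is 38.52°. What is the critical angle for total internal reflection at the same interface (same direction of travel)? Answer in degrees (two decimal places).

θ_c ≈ 52.75°

n₂/n₁ = tan 38.52° = 0.7960; the critical angle satisfies sin θ_c = n₂/n₁.
θ_c = arcsin(0.7960) = 52.75°.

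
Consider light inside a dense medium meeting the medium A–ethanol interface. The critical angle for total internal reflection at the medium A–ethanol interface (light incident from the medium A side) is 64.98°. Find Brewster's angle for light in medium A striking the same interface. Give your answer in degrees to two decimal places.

θ_B ≈ 42.18°

n₂/n₁ = sin θ_c = sin 64.98° = 0.9062.
tan θ_B equals the same ratio, so θ_B = arctan(0.9062) = 42.18°.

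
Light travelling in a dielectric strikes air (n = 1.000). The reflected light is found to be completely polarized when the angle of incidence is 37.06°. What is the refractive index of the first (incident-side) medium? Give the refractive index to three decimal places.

Full polarization of the reflected beam means tan θ_B = n₂/n₁, where n₁ is the incident medium (a dielectric).
n₁ = n₂ / tan θ_B = 1.000 / tan 37.06° = 1.324.

n ≈ 1.324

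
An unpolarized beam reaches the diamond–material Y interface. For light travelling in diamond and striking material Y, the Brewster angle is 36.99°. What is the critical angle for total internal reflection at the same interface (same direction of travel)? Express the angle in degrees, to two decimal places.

From Brewster, n₂/n₁ = tan θ_B = tan 36.99° = 0.7533.
Then sin θ_c = n₂/n₁ = 0.7533, so θ_c = arcsin 0.7533 = 48.88°.

θ_c ≈ 48.88°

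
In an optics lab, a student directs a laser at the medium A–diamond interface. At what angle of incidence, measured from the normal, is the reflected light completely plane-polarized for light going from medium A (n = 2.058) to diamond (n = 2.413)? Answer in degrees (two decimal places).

The reflected p-component vanishes when tan θ_B = n₂/n₁.
tan θ_B = n₂/n₁ = 2.413/2.058 = 1.1725.
So θ_B = arctan 1.1725 = 49.54°.

θ_B ≈ 49.54°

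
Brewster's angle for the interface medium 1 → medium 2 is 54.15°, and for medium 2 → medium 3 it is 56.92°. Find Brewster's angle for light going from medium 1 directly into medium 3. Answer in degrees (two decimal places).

tan θ_B(1→2) = n₂/n₁ = tan 54.15° = 1.3840.
tan θ_B(2→3) = n₃/n₂ = tan 56.92° = 1.5352.
n₃/n₁ = 2.1247. Then tan θ_B(1→3) = n₃/n₁, so θ_B(1→3) = arctan(2.1247) = 64.80°.

θ_B ≈ 64.80°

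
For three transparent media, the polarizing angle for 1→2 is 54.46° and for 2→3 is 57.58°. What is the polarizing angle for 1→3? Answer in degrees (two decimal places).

tan θ_B(1→2) = n₂/n₁ = tan 54.46° = 1.3999.
tan θ_B(2→3) = n₃/n₂ = tan 57.58° = 1.5745.
So n₃/n₁ = (n₂/n₁)(n₃/n₂) = 1.3999 × 1.5745 = 2.2042.
θ_B(1→3) = arctan(2.2042) = 65.60°.

θ_B ≈ 65.60°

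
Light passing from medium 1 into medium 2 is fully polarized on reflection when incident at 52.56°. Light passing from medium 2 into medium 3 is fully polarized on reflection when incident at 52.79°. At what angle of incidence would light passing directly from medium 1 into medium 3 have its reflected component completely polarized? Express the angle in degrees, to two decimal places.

Each Brewster angle gives a ratio: n₂/n₁ = tan 52.56° = 1.3061, n₃/n₂ = tan 52.79° = 1.3170.
n₃/n₁ = 1.7200. Then tan θ_B(1→3) = n₃/n₁, so θ_B(1→3) = arctan(1.7200) = 59.83°.

θ_B ≈ 59.83°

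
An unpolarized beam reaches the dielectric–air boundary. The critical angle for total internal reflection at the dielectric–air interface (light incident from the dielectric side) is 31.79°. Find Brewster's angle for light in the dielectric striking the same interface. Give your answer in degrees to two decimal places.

sin θ_c = n₂/n₁, so n₂/n₁ = sin 31.79° = 0.5268.
Brewster: tan θ_B = n₂/n₁ = 0.5268.
θ_B = arctan(0.5268) = 27.78°.

θ_B ≈ 27.78°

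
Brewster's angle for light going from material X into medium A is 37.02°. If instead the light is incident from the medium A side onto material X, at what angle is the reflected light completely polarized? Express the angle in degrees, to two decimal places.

θ_B' ≈ 52.98°

tan θ_B' = n₁/n₂ = 1/tan θ_B, so θ_B' = 90° − θ_B.
θ_B' = 90° − 37.02° = 52.98°.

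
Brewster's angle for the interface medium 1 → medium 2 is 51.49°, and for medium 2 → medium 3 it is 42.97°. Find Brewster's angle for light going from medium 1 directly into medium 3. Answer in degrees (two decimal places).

θ_B ≈ 49.50°

Each Brewster angle gives a ratio: n₂/n₁ = tan 51.49° = 1.2567, n₃/n₂ = tan 42.97° = 0.9315.
So n₃/n₁ = (n₂/n₁)(n₃/n₂) = 1.2567 × 0.9315 = 1.1707.
θ_B(1→3) = arctan(1.1707) = 49.50°.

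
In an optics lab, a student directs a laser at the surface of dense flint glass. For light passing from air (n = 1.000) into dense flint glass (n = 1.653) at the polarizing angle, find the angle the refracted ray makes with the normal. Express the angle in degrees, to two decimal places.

First find Brewster's angle: tan θ_B = 1.653/1.000 = 1.6530, giving θ_B = 58.83°.
At Brewster's angle the reflected and refracted rays are perpendicular, so θ_t = 90° − θ_B = 90° − 58.83° = 31.17°.

θ_t ≈ 31.17°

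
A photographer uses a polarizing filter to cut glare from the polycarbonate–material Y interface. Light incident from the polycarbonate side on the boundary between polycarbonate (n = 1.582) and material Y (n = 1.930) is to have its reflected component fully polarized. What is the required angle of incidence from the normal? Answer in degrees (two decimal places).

Here n₂/n₁ = 1.930/1.582 = 1.2200, and Brewster's law gives tan θ_B = n₂/n₁.
θ_B = arctan(1.2200) = 50.66°.

θ_B ≈ 50.66°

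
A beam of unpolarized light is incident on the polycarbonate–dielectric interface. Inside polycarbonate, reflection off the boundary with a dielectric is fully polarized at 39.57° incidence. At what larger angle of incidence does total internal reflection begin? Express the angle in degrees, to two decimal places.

From Brewster, n₂/n₁ = tan θ_B = tan 39.57° = 0.8264.
Then sin θ_c = n₂/n₁ = 0.8264, so θ_c = arcsin 0.8264 = 55.73°.

θ_c ≈ 55.73°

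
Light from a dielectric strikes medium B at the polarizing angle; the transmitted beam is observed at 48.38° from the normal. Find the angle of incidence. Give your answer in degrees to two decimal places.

At Brewster's angle the reflected and refracted rays are perpendicular, so θ_B + θ_t = 90°.
θ_B = 90° − 48.38° = 41.62°.

θ_B ≈ 41.62°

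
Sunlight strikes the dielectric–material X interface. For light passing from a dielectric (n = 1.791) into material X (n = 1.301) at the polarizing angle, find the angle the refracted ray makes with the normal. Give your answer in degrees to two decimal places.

θ_B = arctan(n₂/n₁) = arctan(1.301/1.791) = 36.00°.
The refracted ray is perpendicular to the reflected ray, so θ_t = 90° − θ_B = 54.00°.

θ_t ≈ 54.00°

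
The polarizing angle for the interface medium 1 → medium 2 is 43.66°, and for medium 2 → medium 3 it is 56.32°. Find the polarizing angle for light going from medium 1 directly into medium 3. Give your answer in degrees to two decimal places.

θ_B ≈ 55.07°

tan θ_B(1→2) = n₂/n₁ = tan 43.66° = 0.9543.
tan θ_B(2→3) = n₃/n₂ = tan 56.32° = 1.5006.
n₃/n₁ = 1.4320. Then tan θ_B(1→3) = n₃/n₁, so θ_B(1→3) = arctan(1.4320) = 55.07°.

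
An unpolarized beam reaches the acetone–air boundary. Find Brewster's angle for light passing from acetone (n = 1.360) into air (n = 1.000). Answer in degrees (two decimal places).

tan θ_B = n₂/n₁ = 1.000/1.360 = 0.7353.
θ_B = arctan(0.7353) = 36.33°.

θ_B ≈ 36.33°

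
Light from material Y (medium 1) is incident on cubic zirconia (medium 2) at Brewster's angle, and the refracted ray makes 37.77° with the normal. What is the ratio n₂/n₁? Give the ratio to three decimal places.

n₂/n₁ ≈ 1.291

At Brewster incidence θ_B = 90° − θ_t = 90° − 37.77° = 52.23°.
tan θ_B = n₂/n₁, so n₂/n₁ = tan 52.23° = 1.291.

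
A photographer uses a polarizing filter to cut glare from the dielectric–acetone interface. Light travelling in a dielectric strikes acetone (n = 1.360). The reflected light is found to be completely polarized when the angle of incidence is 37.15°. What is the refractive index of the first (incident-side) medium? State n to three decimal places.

At Brewster's angle, tan θ_B = n₂/n₁ with n₁ on the incident side (a dielectric) and n₂ on the transmitted side (acetone).
n₁ = n₂ / tan θ_B = 1.360 / tan 37.15° = 1.795.

n ≈ 1.795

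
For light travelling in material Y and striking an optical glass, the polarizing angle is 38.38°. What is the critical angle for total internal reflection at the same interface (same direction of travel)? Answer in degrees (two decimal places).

θ_c ≈ 52.37°

n₂/n₁ = tan 38.38° = 0.7920; the critical angle satisfies sin θ_c = n₂/n₁.
θ_c = arcsin(0.7920) = 52.37°.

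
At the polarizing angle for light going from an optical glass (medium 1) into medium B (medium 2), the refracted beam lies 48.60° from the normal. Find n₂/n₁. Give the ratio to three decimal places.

At Brewster incidence θ_B = 90° − θ_t = 90° − 48.60° = 41.40°.
tan θ_B = n₂/n₁, so n₂/n₁ = tan 41.40° = 0.882.

n₂/n₁ ≈ 0.882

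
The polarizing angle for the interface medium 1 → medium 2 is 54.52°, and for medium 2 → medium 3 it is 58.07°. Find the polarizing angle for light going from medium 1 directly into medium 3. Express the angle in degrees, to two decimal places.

θ_B ≈ 66.05°

tan θ_B(1→2) = n₂/n₁ = tan 54.52° = 1.4030.
tan θ_B(2→3) = n₃/n₂ = tan 58.07° = 1.6047.
n₃/n₁ = 2.2514. Then tan θ_B(1→3) = n₃/n₁, so θ_B(1→3) = arctan(2.2514) = 66.05°.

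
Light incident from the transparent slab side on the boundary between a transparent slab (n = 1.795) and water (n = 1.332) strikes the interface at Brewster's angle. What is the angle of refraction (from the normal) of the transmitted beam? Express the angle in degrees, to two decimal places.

First find Brewster's angle: tan θ_B = 1.332/1.795 = 0.7421, giving θ_B = 36.58°.
Since θ_B + θ_t = 90° at Brewster incidence, θ_t = 90° − 36.58° = 53.42°.

θ_t ≈ 53.42°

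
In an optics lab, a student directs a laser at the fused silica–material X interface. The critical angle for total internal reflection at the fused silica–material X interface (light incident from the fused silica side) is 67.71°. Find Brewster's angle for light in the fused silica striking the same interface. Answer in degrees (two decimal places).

n₂/n₁ = sin θ_c = sin 67.71° = 0.9253.
tan θ_B equals the same ratio, so θ_B = arctan(0.9253) = 42.78°.

θ_B ≈ 42.78°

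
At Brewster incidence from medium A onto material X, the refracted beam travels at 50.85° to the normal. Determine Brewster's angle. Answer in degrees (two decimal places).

θ_B ≈ 39.15°

Since the reflected and refracted rays are at right angles at the polarizing angle, θ_B + θ_t = 90°.
θ_B = 90° − 50.85° = 39.15°.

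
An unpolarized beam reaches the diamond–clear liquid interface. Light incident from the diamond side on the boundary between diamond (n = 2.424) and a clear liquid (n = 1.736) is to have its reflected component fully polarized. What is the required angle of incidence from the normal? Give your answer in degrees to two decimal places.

Brewster's condition: tan θ_B = n₂/n₁ = 1.736/2.424 = 0.7162.
θ_B = arctan(0.7162) = 35.61°.

θ_B ≈ 35.61°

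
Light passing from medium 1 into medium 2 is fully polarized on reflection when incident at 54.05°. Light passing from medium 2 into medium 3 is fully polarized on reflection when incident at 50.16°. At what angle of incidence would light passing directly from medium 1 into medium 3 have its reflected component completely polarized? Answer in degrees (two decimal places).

tan θ_B(1→2) = n₂/n₁ = tan 54.05° = 1.3789.
tan θ_B(2→3) = n₃/n₂ = tan 50.16° = 1.1985.
Multiplying, n₃/n₁ = 1.3789 × 1.1985 = 1.6527, and θ_B(1→3) = arctan 1.6527 = 58.82°.

θ_B ≈ 58.82°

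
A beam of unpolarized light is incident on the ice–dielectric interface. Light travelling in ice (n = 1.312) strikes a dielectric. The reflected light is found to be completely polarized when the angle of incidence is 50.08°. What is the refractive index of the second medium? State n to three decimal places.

Full polarization of the reflected beam means tan θ_B = n₂/n₁, where n₁ is the incident medium (ice).
n₂ = n₁ tan θ_B = 1.312 × tan 50.08° = 1.568.

n ≈ 1.568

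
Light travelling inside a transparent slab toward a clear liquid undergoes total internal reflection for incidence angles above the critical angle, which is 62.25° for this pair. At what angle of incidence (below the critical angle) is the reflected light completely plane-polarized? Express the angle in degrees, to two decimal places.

At the critical angle sin θ_c = n₂/n₁, giving n₂/n₁ = sin 62.25° = 0.8850.
Then tan θ_B = n₂/n₁ = 0.8850, so θ_B = arctan 0.8850 = 41.51°.

θ_B ≈ 41.51°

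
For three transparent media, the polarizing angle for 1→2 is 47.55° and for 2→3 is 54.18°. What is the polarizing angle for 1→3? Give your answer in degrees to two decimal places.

θ_B ≈ 56.57°

tan θ_B(1→2) = n₂/n₁ = tan 47.55° = 1.0932.
tan θ_B(2→3) = n₃/n₂ = tan 54.18° = 1.3855.
So n₃/n₁ = (n₂/n₁)(n₃/n₂) = 1.0932 × 1.3855 = 1.5147.
θ_B(1→3) = arctan(1.5147) = 56.57°.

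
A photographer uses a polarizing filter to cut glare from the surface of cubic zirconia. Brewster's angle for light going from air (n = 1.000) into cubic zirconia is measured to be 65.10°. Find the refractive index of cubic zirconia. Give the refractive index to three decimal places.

At Brewster's angle, tan θ_B = n₂/n₁ with n₁ on the incident side (air) and n₂ on the transmitted side (cubic zirconia).
n₂ = n₁ tan θ_B = 1.000 × tan 65.10° = 2.154.

n ≈ 2.154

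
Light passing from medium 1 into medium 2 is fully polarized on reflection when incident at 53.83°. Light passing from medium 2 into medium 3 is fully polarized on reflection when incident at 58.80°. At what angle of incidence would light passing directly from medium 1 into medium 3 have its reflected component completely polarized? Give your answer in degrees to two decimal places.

tan θ_B(1→2) = n₂/n₁ = tan 53.83° = 1.3678.
tan θ_B(2→3) = n₃/n₂ = tan 58.80° = 1.6512.
n₃/n₁ = 2.2586. Then tan θ_B(1→3) = n₃/n₁, so θ_B(1→3) = arctan(2.2586) = 66.12°.

θ_B ≈ 66.12°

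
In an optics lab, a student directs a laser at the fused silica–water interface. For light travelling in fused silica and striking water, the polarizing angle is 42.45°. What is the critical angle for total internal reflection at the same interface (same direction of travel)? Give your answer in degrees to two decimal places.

From Brewster, n₂/n₁ = tan θ_B = tan 42.45° = 0.9147.
Then sin θ_c = n₂/n₁ = 0.9147, so θ_c = arcsin 0.9147 = 66.17°.

θ_c ≈ 66.17°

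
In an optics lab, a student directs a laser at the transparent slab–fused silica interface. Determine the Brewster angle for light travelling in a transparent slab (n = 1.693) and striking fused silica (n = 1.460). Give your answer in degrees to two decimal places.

θ_B ≈ 40.77°

At Brewster's angle the reflected and refracted rays are perpendicular, which with Snell's law gives tan θ_B = n₂/n₁.
Brewster's condition: tan θ_B = n₂/n₁ = 1.460/1.693 = 0.8624.
So θ_B = arctan 0.8624 = 40.77°.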